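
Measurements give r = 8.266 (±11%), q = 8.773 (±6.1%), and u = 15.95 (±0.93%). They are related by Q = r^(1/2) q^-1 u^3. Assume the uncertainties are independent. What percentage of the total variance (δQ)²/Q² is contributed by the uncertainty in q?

49.5%

(δQ/Q)² = (½·δr/r)² + (-1·δq/q)² + (3·δu/u)²
  r term: (0.5×0.110)² = 0.00302
  q term: (-1×0.0610)² = 0.00372
  u term: (3×0.00930)² = 0.000778
Total = 0.00752. Share from q = 0.00372/0.00752 = 0.495.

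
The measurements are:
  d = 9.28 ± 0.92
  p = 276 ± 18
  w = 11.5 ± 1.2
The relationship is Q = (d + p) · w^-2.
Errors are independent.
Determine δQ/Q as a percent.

Let u = d + p = 285. δu = √(δd² + δp²) = √(0.846 + 324) = 18.0, so δu/u = 0.0632.
Q is then a monomial in u, w:
δQ/Q = √((δu/u)² + (-2·δw/w)²) = √(0.00399 + 0.0436) = 0.218

21.8%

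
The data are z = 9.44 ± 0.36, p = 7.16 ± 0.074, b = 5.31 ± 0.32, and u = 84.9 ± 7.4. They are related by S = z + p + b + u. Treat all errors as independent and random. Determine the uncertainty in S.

For a sum/difference, combine absolute errors in quadrature:
  (δz)² = 0.130;  (δp)² = 0.00548;  (δb)² = 0.102;  (δu)² = 54.8
δS = √(55.0) = 7.42

7.42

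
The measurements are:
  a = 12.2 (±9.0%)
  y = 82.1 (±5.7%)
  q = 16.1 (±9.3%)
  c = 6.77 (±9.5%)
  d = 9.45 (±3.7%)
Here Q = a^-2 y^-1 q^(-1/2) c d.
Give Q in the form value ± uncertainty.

Relative error in a monomial: (δQ/Q)² = Σ (nᵢ · δxᵢ/xᵢ)².
  (-2·δa/a)² = (-2×0.0900)² = 0.0324;  (-1·δy/y)² = (-1×0.0570)² = 0.00325;  (−½·δq/q)² = (-0.5×0.0930)² = 0.00216;  (1·δc/c)² = (1×0.0950)² = 0.00903;  (1·δd/d)² = (1×0.0370)² = 0.00137
δQ/Q = √(0.0482) = 0.220
Q = 0.00130, so δQ = 0.220 × 0.00130 = 0.000286.

0.00130 ± 0.000286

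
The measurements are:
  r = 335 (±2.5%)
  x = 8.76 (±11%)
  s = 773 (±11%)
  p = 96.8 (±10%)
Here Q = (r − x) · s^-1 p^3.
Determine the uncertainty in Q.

1.23e+05

Let u = r − x = 326. δu = √(δr² + δx²) = √(70.1 + 0.929) = 8.43, so δu/u = 0.0258.
Q is then a monomial in u, s, p:
δQ/Q = √((δu/u)² + (-1·δs/s)² + (3·δp/p)²) = √(0.000668 + 0.0121 + 0.0900) = 0.321
Q = 3.83e+05, so δQ = 0.321 × 3.83e+05 = 1.23e+05.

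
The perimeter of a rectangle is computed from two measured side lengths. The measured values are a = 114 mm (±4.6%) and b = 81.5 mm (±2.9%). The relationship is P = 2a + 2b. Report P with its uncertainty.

P is a linear combination, so absolute uncertainties add in quadrature:
  (2·δa)² = 110;  (2·δb)² = 22.3
δP = √(132) = 11.5 mm
P = 391 mm.

391 ± 11.5 mm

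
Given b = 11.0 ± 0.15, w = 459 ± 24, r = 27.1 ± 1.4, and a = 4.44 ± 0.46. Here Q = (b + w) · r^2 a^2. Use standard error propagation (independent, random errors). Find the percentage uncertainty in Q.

Let u = b + w = 470. δu = √(δb² + δw²) = √(0.0225 + 576) = 24.0, so δu/u = 0.0511.
Q is then a monomial in u, r, a:
δQ/Q = √((δu/u)² + (2·δr/r)² + (2·δa/a)²) = √(0.00261 + 0.0107 + 0.0429) = 0.237

23.7%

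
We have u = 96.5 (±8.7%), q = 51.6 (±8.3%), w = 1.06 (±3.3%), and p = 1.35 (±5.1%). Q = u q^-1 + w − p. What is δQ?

Let h = u·q^-1 = 1.87. δh/h = √((1·δu/u)² + (-1·δq/q)²) = √(0.00757 + 0.00689) = 0.120, so δh = 0.225.
Q = h + w − p: δQ = √(δh² + δw² + δp²) = √(0.0506 + 0.00122 + 0.00474) = 0.238

0.238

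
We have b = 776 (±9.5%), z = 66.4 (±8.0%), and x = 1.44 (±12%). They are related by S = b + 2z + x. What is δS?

74.5

Each term contributes (cᵢ δxᵢ)² to (δS)²:
  (δb)² = 5430;  (2·δz)² = 113;  (δx)² = 0.0299
δS = √(5550) = 74.5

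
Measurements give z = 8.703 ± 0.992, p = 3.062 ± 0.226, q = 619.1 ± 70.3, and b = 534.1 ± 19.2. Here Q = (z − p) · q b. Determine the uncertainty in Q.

Let u = z − p = 5.641. δu = √(δz² + δp²) = √(0.984 + 0.0511) = 1.02, so δu/u = 0.180.
Q is then a monomial in u, q, b:
δQ/Q = √((δu/u)² + (1·δq/q)² + (1·δb/b)²) = √(0.0325 + 0.0129 + 0.00129) = 0.216
Q = 1.865e+06, so δQ = 0.216 × 1.865e+06 = 4.03e+05.

4.03e+05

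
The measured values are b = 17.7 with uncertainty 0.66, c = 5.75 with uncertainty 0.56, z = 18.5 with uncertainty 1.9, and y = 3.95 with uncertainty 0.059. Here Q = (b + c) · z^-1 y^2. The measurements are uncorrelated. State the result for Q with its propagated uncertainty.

19.8 ± 2.24

Let u = b + c = 23.4. δu = √(δb² + δc²) = √(0.436 + 0.314) = 0.866, so δu/u = 0.0369.
Q is then a monomial in u, z, y:
δQ/Q = √((δu/u)² + (-1·δz/z)² + (2·δy/y)²) = √(0.00136 + 0.0105 + 0.000892) = 0.113
Q = 19.8, so δQ = 0.113 × 19.8 = 2.24.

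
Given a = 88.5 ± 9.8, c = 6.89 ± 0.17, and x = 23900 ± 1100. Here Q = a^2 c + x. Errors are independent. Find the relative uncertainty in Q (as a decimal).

0.155

Let p = a^2·c = 54000. δp/p = √((2·δa/a)² + (1·δc/c)²) = √(0.0490 + 0.000609) = 0.223, so δp = 12000.
Q = p + x: δQ = √(δp² + δx²) = √(1.45e+08 + 1.21e+06) = 12100
Q = 77900, so δQ/Q = 12100/77900 = 0.155.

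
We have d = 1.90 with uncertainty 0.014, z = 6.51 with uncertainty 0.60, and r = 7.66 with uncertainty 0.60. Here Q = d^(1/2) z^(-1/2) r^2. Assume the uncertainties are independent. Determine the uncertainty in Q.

5.18

Since Q is a product/quotient, work with relative uncertainties:
  (½·δd/d)² = (0.5×0.00737)² = 1.36e-05;  (−½·δz/z)² = (-0.5×0.0922)² = 0.00212;  (2·δr/r)² = (2×0.0783)² = 0.0245
δQ/Q = √(0.0267) = 0.163
Q = 31.7, so δQ = 0.163 × 31.7 = 5.18.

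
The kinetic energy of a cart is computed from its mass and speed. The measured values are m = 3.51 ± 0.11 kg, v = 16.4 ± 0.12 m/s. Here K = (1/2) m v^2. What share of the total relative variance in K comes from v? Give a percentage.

(δK/K)² = (1·δm/m)² + (2·δv/v)²
  m term: (1×0.0313)² = 0.000982
  v term: (2×0.00732)² = 0.000214
Total = 0.00120. Share from v = 0.000214/0.00120 = 0.179.

17.9%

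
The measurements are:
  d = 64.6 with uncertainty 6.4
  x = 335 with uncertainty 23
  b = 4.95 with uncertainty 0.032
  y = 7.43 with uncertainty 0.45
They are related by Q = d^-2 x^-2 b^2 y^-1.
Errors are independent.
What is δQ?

1.75e-09

Products/powers → add relative errors in quadrature, weighted by exponent:
  (-2·δd/d)² = (-2×0.0991)² = 0.0393;  (-2·δx/x)² = (-2×0.0687)² = 0.0189;  (2·δb/b)² = (2×0.00646)² = 0.000167;  (-1·δy/y)² = (-1×0.0606)² = 0.00367
δQ/Q = √(0.0620) = 0.249
Q = 7.04e-09, so δQ = 0.249 × 7.04e-09 = 1.75e-09.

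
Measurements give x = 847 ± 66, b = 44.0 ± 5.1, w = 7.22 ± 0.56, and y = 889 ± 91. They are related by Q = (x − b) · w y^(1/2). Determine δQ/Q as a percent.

Let u = x − b = 803. δu = √(δx² + δb²) = √(4360 + 26.0) = 66.2, so δu/u = 0.0824.
Q is then a monomial in u, w, y:
δQ/Q = √((δu/u)² + (1·δw/w)² + (½·δy/y)²) = √(0.00680 + 0.00602 + 0.00262) = 0.124

12.4%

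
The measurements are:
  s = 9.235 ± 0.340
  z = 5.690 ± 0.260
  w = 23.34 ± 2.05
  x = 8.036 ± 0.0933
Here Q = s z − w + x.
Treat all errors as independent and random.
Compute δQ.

Let p = s·z = 52.55. δp/p = √((1·δs/s)² + (1·δz/z)²) = √(0.00136 + 0.00209) = 0.0587, so δp = 3.08.
Q = p − w + x: δQ = √(δp² + δw² + δx²) = √(9.51 + 4.20 + 0.00870) = 3.70

3.70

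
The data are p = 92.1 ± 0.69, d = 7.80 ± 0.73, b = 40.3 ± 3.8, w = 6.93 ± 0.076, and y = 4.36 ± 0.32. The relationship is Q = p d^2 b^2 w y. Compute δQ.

7.59e+07

Products/powers → add relative errors in quadrature, weighted by exponent:
  (1·δp/p)² = (1×0.00749)² = 5.61e-05;  (2·δd/d)² = (2×0.0936)² = 0.0350;  (2·δb/b)² = (2×0.0943)² = 0.0356;  (1·δw/w)² = (1×0.0110)² = 0.000120;  (1·δy/y)² = (1×0.0734)² = 0.00539
δQ/Q = √(0.0762) = 0.276
Q = 2.75e+08, so δQ = 0.276 × 2.75e+08 = 7.59e+07.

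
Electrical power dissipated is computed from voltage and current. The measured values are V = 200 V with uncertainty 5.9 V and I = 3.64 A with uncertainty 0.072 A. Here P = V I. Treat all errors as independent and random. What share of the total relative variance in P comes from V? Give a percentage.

(δP/P)² = (1·δV/V)² + (1·δI/I)²
  V term: (1×0.0295)² = 0.000870
  I term: (1×0.0198)² = 0.000391
Total = 0.00126. Share from V = 0.000870/0.00126 = 0.690.

69.0%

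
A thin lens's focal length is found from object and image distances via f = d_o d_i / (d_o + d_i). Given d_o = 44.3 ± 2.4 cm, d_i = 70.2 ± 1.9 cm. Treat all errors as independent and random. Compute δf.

0.946 cm

∂f/∂d_o = (d_i/(d_o+d_i))² = 0.376;  ∂f/∂d_i = (d_o/(d_o+d_i))² = 0.150
δf = √((∂f/∂d_o · δd_o)² + (∂f/∂d_i · δd_i)²) = √(0.814 + 0.0809) = 0.946 cm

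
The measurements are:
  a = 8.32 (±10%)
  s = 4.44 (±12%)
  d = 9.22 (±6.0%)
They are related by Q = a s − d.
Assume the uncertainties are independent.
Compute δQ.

Let p = a·s = 36.9. δp/p = √((1·δa/a)² + (1·δs/s)²) = √(0.0100 + 0.0144) = 0.156, so δp = 5.77.
Q = p − d: δQ = √(δp² + δd²) = √(33.3 + 0.306) = 5.80

5.80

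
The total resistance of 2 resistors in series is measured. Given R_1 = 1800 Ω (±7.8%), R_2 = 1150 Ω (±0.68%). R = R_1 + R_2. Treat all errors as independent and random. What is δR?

Absolute uncertainties add in quadrature for a linear combination:
  (δR_1)² = 19700;  (δR_2)² = 61.2
δR = √(19800) = 141 Ω

141 Ω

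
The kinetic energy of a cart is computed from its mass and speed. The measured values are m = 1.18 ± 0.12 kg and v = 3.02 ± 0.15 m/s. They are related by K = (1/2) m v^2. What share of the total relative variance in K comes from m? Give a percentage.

(δK/K)² = (1·δm/m)² + (2·δv/v)²
  m term: (1×0.102)² = 0.0103
  v term: (2×0.0497)² = 0.00987
Total = 0.0202. Share from m = 0.0103/0.0202 = 0.512.

51.2%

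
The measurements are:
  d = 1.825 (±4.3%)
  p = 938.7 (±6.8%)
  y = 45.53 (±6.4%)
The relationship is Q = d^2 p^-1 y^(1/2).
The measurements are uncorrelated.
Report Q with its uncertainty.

0.02394 ± 0.00273

Products/powers → add relative errors in quadrature, weighted by exponent:
  (2·δd/d)² = (2×0.0430)² = 0.00740;  (-1·δp/p)² = (-1×0.0680)² = 0.00462;  (½·δy/y)² = (0.5×0.0640)² = 0.00102
δQ/Q = √(0.0130) = 0.114
Q = 0.02394, so δQ = 0.114 × 0.02394 = 0.00273.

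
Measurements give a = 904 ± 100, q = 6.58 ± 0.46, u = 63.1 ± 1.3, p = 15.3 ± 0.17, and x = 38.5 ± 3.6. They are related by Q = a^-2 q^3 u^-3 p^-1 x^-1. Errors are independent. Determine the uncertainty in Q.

7.66e-13

Products/powers → add relative errors in quadrature, weighted by exponent:
  (-2·δa/a)² = (-2×0.111)² = 0.0489;  (3·δq/q)² = (3×0.0699)² = 0.0440;  (-3·δu/u)² = (-3×0.0206)² = 0.00382;  (-1·δp/p)² = (-1×0.0111)² = 0.000123;  (-1·δx/x)² = (-1×0.0935)² = 0.00874
δQ/Q = √(0.106) = 0.325
Q = 2.36e-12, so δQ = 0.325 × 2.36e-12 = 7.66e-13.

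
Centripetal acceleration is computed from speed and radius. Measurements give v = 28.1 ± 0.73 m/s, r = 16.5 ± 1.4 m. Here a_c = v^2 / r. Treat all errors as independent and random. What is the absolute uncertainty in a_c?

Each factor contributes (exponent × relative error)² to (δa_c/a_c)²:
  (2·δv/v)² = (2×0.0260)² = 0.00270;  (-1·δr/r)² = (-1×0.0848)² = 0.00720
δa_c/a_c = √(0.00990) = 0.0995
a_c = 47.9 m/s^2, so δa_c = 0.0995 × 47.9 = 4.76 m/s^2.

4.76 m/s^2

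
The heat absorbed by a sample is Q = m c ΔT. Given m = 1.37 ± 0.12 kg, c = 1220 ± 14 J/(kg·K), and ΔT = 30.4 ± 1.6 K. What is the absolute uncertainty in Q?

5220 J

For a monomial Q ∝ m, c, ΔT, fractional errors add in quadrature:
  (1·δm/m)² = (1×0.0876)² = 0.00767;  (1·δc/c)² = (1×0.0115)² = 0.000132;  (1·δΔT/ΔT)² = (1×0.0526)² = 0.00277
δQ/Q = √(0.0106) = 0.103
Q = 50800 J, so δQ = 0.103 × 50800 = 5220 J.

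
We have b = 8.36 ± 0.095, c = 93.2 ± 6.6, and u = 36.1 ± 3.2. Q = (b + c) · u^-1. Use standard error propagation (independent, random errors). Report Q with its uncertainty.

2.81 ± 0.309

Let w = b + c = 102. δw = √(δb² + δc²) = √(0.00903 + 43.6) = 6.60, so δw/w = 0.0650.
Q is then a monomial in w, u:
δQ/Q = √((δw/w)² + (-1·δu/u)²) = √(0.00422 + 0.00786) = 0.110
Q = 2.81, so δQ = 0.110 × 2.81 = 0.309.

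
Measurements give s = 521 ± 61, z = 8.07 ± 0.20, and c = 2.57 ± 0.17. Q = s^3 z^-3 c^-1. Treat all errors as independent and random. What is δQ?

For a monomial Q ∝ s^3, z^-3, c^-1, fractional errors add in quadrature:
  (3·δs/s)² = (3×0.117)² = 0.123;  (-3·δz/z)² = (-3×0.0248)² = 0.00553;  (-1·δc/c)² = (-1×0.0661)² = 0.00438
δQ/Q = √(0.133) = 0.365
Q = 1.05e+05, so δQ = 0.365 × 1.05e+05 = 38200.

38200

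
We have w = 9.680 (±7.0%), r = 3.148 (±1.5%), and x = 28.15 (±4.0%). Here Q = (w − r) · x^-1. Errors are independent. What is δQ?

Let u = w − r = 6.532. δu = √(δw² + δr²) = √(0.459 + 0.00223) = 0.679, so δu/u = 0.104.
Q is then a monomial in u, x:
δQ/Q = √((δu/u)² + (-1·δx/x)²) = √(0.0108 + 0.00160) = 0.111
Q = 0.2320, so δQ = 0.111 × 0.2320 = 0.0259.

0.0259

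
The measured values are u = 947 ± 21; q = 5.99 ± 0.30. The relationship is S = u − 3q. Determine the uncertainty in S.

For a sum/difference, combine absolute errors in quadrature:
  (δu)² = 441;  (3·δq)² = 0.810
δS = √(442) = 21.0

21.0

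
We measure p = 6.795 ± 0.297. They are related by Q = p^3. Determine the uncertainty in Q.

Q is a product of powers, so relative uncertainties combine in quadrature:
  (3·δp/p)² = (3×0.0437)² = 0.0172
δQ/Q = √(0.0172) = 0.131
Q = 313.7, so δQ = 0.131 × 313.7 = 41.1.

41.1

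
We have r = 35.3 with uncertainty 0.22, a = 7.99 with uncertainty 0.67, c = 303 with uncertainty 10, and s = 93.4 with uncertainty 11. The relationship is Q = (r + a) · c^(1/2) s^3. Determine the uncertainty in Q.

2.17e+08

Let u = r + a = 43.3. δu = √(δr² + δa²) = √(0.0484 + 0.449) = 0.705, so δu/u = 0.0163.
Q is then a monomial in u, c, s:
δQ/Q = √((δu/u)² + (½·δc/c)² + (3·δs/s)²) = √(0.000265 + 0.000272 + 0.125) = 0.354
Q = 6.14e+08, so δQ = 0.354 × 6.14e+08 = 2.17e+08.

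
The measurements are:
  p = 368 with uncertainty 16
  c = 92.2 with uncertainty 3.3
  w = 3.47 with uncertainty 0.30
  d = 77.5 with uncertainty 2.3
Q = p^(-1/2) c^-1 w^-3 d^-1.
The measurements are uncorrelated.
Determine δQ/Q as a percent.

26.4%

Since Q is a product/quotient, work with relative uncertainties:
  (−½·δp/p)² = (-0.5×0.0435)² = 0.000473;  (-1·δc/c)² = (-1×0.0358)² = 0.00128;  (-3·δw/w)² = (-3×0.0865)² = 0.0673;  (-1·δd/d)² = (-1×0.0297)² = 0.000881
δQ/Q = √(0.0699) = 0.264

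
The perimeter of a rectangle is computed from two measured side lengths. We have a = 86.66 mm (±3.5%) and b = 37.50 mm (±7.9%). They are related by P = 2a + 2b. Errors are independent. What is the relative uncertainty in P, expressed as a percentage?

For a sum/difference, combine absolute errors in quadrature:
  (2·δa)² = 36.8;  (2·δb)² = 35.1
δP = √(71.9) = 8.48 mm
P = 248.3 mm, so δP/P = 8.48/248.3 = 0.0341.

3.41%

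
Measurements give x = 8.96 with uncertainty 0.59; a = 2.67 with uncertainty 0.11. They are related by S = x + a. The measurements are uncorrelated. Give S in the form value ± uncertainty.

11.6 ± 0.600

Absolute uncertainties add in quadrature for a linear combination:
  (δx)² = 0.348;  (δa)² = 0.0121
δS = √(0.360) = 0.600
S = 11.6.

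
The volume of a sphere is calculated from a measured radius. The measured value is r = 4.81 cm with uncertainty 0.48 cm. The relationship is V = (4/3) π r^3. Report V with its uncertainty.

For a monomial V ∝ r^3, fractional errors add in quadrature:
  (3·δr/r)² = (3×0.0998)² = 0.0896
δV/V = √(0.0896) = 0.299
V = 466 cm^3, so δV = 0.299 × 466 = 140 cm^3.

466 ± 140 cm^3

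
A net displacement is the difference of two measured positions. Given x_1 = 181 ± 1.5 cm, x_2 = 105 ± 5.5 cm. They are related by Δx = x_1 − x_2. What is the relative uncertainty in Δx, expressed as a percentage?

Each term contributes (cᵢ δxᵢ)² to (δΔx)²:
  (δx_1)² = 2.25;  (δx_2)² = 30.2
δΔx = √(32.5) = 5.70 cm
Δx = 76.0 cm, so δΔx/Δx = 5.70/76.0 = 0.0750.

7.50%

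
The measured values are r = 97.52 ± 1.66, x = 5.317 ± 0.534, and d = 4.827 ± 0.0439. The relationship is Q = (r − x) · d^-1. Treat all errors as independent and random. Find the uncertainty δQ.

Let u = r − x = 92.20. δu = √(δr² + δx²) = √(2.76 + 0.285) = 1.74, so δu/u = 0.0189.
Q is then a monomial in u, d:
δQ/Q = √((δu/u)² + (-1·δd/d)²) = √(0.000358 + 8.27e-05) = 0.0210
Q = 19.10, so δQ = 0.0210 × 19.10 = 0.401.

0.401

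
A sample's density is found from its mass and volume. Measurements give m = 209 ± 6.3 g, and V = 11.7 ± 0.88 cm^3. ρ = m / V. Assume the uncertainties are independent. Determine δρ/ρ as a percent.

8.10%

Each factor contributes (exponent × relative error)² to (δρ/ρ)²:
  (1·δm/m)² = (1×0.0301)² = 0.000909;  (-1·δV/V)² = (-1×0.0752)² = 0.00566
δρ/ρ = √(0.00657) = 0.0810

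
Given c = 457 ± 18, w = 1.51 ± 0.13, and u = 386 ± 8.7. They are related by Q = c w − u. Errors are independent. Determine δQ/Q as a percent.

21.7%

Let p = c·w = 690. δp/p = √((1·δc/c)² + (1·δw/w)²) = √(0.00155 + 0.00741) = 0.0947, so δp = 65.3.
Q = p − u: δQ = √(δp² + δu²) = √(4270 + 75.7) = 65.9
Q = 304, so δQ/Q = 65.9/304 = 0.217.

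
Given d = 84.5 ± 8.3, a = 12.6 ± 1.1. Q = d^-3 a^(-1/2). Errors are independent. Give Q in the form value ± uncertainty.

(4.67 ± 1.39) × 10^-7

Products/powers → add relative errors in quadrature, weighted by exponent:
  (-3·δd/d)² = (-3×0.0982)² = 0.0868;  (−½·δa/a)² = (-0.5×0.0873)² = 0.00191
δQ/Q = √(0.0887) = 0.298
Q = 4.67e-07, so δQ = 0.298 × 4.67e-07 = 1.39e-07.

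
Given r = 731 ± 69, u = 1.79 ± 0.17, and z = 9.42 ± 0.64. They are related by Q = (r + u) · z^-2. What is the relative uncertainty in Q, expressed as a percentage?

16.5%

Let w = r + u = 733. δw = √(δr² + δu²) = √(4760 + 0.0289) = 69.0, so δw/w = 0.0942.
Q is then a monomial in w, z:
δQ/Q = √((δw/w)² + (-2·δz/z)²) = √(0.00887 + 0.0185) = 0.165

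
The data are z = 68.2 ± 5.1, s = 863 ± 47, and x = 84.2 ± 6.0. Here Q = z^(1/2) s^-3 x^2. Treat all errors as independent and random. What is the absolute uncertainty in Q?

2e-05

Since Q is a product/quotient, work with relative uncertainties:
  (½·δz/z)² = (0.5×0.0748)² = 0.00140;  (-3·δs/s)² = (-3×0.0545)² = 0.0267;  (2·δx/x)² = (2×0.0713)² = 0.0203
δQ/Q = √(0.0484) = 0.220
Q = 9.11e-05, so δQ = 0.220 × 9.11e-05 = 2e-05.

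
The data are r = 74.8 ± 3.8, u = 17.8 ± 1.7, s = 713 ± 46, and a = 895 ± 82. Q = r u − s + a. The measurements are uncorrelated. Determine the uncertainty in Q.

Let p = r·u = 1330. δp/p = √((1·δr/r)² + (1·δu/u)²) = √(0.00258 + 0.00912) = 0.108, so δp = 144.
Q = p − s + a: δQ = √(δp² + δs² + δa²) = √(20700 + 2120 + 6720) = 172

172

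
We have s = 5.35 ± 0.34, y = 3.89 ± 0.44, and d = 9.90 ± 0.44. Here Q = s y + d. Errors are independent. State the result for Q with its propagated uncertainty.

30.7 ± 2.74

Let p = s·y = 20.8. δp/p = √((1·δs/s)² + (1·δy/y)²) = √(0.00404 + 0.0128) = 0.130, so δp = 2.70.
Q = p + d: δQ = √(δp² + δd²) = √(7.29 + 0.194) = 2.74
Q = 30.7.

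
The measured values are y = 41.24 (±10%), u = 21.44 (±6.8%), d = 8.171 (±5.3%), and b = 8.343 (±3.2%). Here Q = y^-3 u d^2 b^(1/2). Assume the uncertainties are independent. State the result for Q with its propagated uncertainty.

0.05895 ± 0.0192

Q is a product of powers, so relative uncertainties combine in quadrature:
  (-3·δy/y)² = (-3×0.100)² = 0.0900;  (1·δu/u)² = (1×0.0680)² = 0.00462;  (2·δd/d)² = (2×0.0530)² = 0.0112;  (½·δb/b)² = (0.5×0.0320)² = 0.000256
δQ/Q = √(0.106) = 0.326
Q = 0.05895, so δQ = 0.326 × 0.05895 = 0.0192.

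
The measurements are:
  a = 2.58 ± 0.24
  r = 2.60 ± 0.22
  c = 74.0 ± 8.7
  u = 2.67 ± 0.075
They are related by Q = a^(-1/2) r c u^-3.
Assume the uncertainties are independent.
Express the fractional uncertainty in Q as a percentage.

Products/powers → add relative errors in quadrature, weighted by exponent:
  (−½·δa/a)² = (-0.5×0.0930)² = 0.00216;  (1·δr/r)² = (1×0.0846)² = 0.00716;  (1·δc/c)² = (1×0.118)² = 0.0138;  (-3·δu/u)² = (-3×0.0281)² = 0.00710
δQ/Q = √(0.0302) = 0.174

17.4%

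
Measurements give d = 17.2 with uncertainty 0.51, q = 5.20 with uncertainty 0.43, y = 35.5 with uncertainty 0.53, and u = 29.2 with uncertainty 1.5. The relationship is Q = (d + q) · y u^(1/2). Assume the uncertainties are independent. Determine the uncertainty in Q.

Let w = d + q = 22.4. δw = √(δd² + δq²) = √(0.260 + 0.185) = 0.667, so δw/w = 0.0298.
Q is then a monomial in w, y, u:
δQ/Q = √((δw/w)² + (1·δy/y)² + (½·δu/u)²) = √(0.000887 + 0.000223 + 0.000660) = 0.0421
Q = 4300, so δQ = 0.0421 × 4300 = 181.

181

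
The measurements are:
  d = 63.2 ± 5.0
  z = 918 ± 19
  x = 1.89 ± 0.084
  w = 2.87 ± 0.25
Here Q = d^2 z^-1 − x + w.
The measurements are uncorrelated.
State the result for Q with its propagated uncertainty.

Let p = d^2·z^-1 = 4.35. δp/p = √((2·δd/d)² + (-1·δz/z)²) = √(0.0250 + 0.000428) = 0.160, so δp = 0.694.
Q = p − x + w: δQ = √(δp² + δx² + δw²) = √(0.482 + 0.00706 + 0.0625) = 0.743
Q = 5.33.

5.33 ± 0.743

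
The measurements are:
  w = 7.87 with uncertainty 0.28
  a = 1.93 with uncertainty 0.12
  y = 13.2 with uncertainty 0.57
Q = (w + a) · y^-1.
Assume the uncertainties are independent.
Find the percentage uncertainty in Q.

5.32%

Let u = w + a = 9.80. δu = √(δw² + δa²) = √(0.0784 + 0.0144) = 0.305, so δu/u = 0.0311.
Q is then a monomial in u, y:
δQ/Q = √((δu/u)² + (-1·δy/y)²) = √(0.000966 + 0.00186) = 0.0532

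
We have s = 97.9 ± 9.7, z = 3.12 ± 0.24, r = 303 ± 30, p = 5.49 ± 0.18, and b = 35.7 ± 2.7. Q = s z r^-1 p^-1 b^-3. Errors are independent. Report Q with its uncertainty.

For a monomial Q ∝ s, z, r^-1, p^-1, b^-3, fractional errors add in quadrature:
  (1·δs/s)² = (1×0.0991)² = 0.00982;  (1·δz/z)² = (1×0.0769)² = 0.00592;  (-1·δr/r)² = (-1×0.0990)² = 0.00980;  (-1·δp/p)² = (-1×0.0328)² = 0.00107;  (-3·δb/b)² = (-3×0.0756)² = 0.0515
δQ/Q = √(0.0781) = 0.279
Q = 4.04e-06, so δQ = 0.279 × 4.04e-06 = 1.13e-06.

(4.04 ± 1.13) × 10^-6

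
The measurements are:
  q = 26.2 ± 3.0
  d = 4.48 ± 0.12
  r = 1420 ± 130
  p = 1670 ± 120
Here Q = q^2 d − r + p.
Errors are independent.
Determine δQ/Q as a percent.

Let w = q^2·d = 3080. δw/w = √((2·δq/q)² + (1·δd/d)²) = √(0.0524 + 0.000717) = 0.231, so δw = 709.
Q = w − r + p: δQ = √(δw² + δr² + δp²) = √(5.03e+05 + 16900 + 14400) = 731
Q = 3330, so δQ/Q = 731/3330 = 0.220.

22.0%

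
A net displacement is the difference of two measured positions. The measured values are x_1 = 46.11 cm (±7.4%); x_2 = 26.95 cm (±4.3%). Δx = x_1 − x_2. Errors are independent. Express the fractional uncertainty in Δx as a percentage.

18.8%

Sums and differences: (δΔx)² = Σ (cᵢ δxᵢ)².
  (δx_1)² = 11.6;  (δx_2)² = 1.34
δΔx = √(13.0) = 3.60 cm
Δx = 19.16 cm, so δΔx/Δx = 3.60/19.16 = 0.188.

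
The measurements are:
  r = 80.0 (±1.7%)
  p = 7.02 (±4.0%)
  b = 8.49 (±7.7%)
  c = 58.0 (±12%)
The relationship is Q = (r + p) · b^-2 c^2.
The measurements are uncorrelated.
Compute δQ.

Let u = r + p = 87.0. δu = √(δr² + δp²) = √(1.85 + 0.0788) = 1.39, so δu/u = 0.0160.
Q is then a monomial in u, b, c:
δQ/Q = √((δu/u)² + (-2·δb/b)² + (2·δc/c)²) = √(0.000255 + 0.0237 + 0.0576) = 0.286
Q = 4060, so δQ = 0.286 × 4060 = 1160.

1160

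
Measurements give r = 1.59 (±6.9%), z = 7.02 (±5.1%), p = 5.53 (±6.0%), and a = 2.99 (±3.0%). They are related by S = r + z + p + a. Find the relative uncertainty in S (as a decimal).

0.0297

Sums and differences: (δS)² = Σ (cᵢ δxᵢ)².
  (δr)² = 0.0120;  (δz)² = 0.128;  (δp)² = 0.110;  (δa)² = 0.00805
δS = √(0.258) = 0.508
S = 17.1, so δS/S = 0.508/17.1 = 0.0297.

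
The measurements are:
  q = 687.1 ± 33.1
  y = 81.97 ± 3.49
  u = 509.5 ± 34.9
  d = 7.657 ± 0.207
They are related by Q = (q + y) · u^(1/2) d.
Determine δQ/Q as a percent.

Let w = q + y = 769.1. δw = √(δq² + δy²) = √(1100 + 12.2) = 33.3, so δw/w = 0.0433.
Q is then a monomial in w, u, d:
δQ/Q = √((δw/w)² + (½·δu/u)² + (1·δd/d)²) = √(0.00187 + 0.00117 + 0.000731) = 0.0615

6.15%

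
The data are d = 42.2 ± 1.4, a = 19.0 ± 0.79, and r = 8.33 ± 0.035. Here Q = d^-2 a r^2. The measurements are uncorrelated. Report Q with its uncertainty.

Each factor contributes (exponent × relative error)² to (δQ/Q)²:
  (-2·δd/d)² = (-2×0.0332)² = 0.00440;  (1·δa/a)² = (1×0.0416)² = 0.00173;  (2·δr/r)² = (2×0.00420)² = 7.06e-05
δQ/Q = √(0.00620) = 0.0788
Q = 0.740, so δQ = 0.0788 × 0.740 = 0.0583.

0.740 ± 0.0583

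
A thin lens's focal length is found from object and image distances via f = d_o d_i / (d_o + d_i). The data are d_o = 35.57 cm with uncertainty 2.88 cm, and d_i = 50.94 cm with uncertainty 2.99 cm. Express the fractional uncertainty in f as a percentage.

5.34%

∂f/∂d_o = (d_i/(d_o+d_i))² = 0.347;  ∂f/∂d_i = (d_o/(d_o+d_i))² = 0.169
δf = √((∂f/∂d_o · δd_o)² + (∂f/∂d_i · δd_i)²) = √(0.997 + 0.256) = 1.12 cm
f = 20.94 cm, so δf/f = 1.12/20.94 = 0.0534.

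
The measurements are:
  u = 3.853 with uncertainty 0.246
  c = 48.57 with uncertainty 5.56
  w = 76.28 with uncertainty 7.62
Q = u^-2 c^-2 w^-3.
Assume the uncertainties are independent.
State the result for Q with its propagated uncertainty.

(6.433 ± 2.56) × 10^-11

Since Q is a product/quotient, work with relative uncertainties:
  (-2·δu/u)² = (-2×0.0638)² = 0.0163;  (-2·δc/c)² = (-2×0.114)² = 0.0524;  (-3·δw/w)² = (-3×0.0999)² = 0.0898
δQ/Q = √(0.159) = 0.398
Q = 6.433e-11, so δQ = 0.398 × 6.433e-11 = 2.56e-11.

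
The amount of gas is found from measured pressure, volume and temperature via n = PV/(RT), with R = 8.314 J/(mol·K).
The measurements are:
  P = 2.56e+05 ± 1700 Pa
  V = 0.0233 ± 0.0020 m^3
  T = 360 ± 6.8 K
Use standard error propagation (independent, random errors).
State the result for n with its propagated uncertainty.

Each factor contributes (exponent × relative error)² to (δn/n)²:
  (1·δP/P)² = (1×0.00664)² = 4.41e-05;  (1·δV/V)² = (1×0.0858)² = 0.00737;  (-1·δT/T)² = (-1×0.0189)² = 0.000357
δn/n = √(0.00777) = 0.0881
n = 1.99 mol, so δn = 0.0881 × 1.99 = 0.176 mol.

1.99 ± 0.176 mol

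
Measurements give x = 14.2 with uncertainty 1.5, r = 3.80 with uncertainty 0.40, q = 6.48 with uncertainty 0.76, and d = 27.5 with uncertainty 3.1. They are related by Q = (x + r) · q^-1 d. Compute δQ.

14.1

Let u = x + r = 18.0. δu = √(δx² + δr²) = √(2.25 + 0.160) = 1.55, so δu/u = 0.0862.
Q is then a monomial in u, q, d:
δQ/Q = √((δu/u)² + (-1·δq/q)² + (1·δd/d)²) = √(0.00744 + 0.0138 + 0.0127) = 0.184
Q = 76.4, so δQ = 0.184 × 76.4 = 14.1.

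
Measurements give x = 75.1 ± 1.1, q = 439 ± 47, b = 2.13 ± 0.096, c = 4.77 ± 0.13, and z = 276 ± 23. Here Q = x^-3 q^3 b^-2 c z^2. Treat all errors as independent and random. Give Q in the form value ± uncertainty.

Products/powers → add relative errors in quadrature, weighted by exponent:
  (-3·δx/x)² = (-3×0.0146)² = 0.00193;  (3·δq/q)² = (3×0.107)² = 0.103;  (-2·δb/b)² = (-2×0.0451)² = 0.00813;  (1·δc/c)² = (1×0.0273)² = 0.000743;  (2·δz/z)² = (2×0.0833)² = 0.0278
δQ/Q = √(0.142) = 0.376
Q = 1.6e+07, so δQ = 0.376 × 1.6e+07 = 6.02e+06.

(1.60 ± 0.602) × 10^7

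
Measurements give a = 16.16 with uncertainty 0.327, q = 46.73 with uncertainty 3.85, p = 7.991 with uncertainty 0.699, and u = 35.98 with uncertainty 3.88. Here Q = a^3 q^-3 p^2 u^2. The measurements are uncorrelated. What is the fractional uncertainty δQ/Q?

0.377

Products/powers → add relative errors in quadrature, weighted by exponent:
  (3·δa/a)² = (3×0.0202)² = 0.00369;  (-3·δq/q)² = (-3×0.0824)² = 0.0611;  (2·δp/p)² = (2×0.0875)² = 0.0306;  (2·δu/u)² = (2×0.108)² = 0.0465
δQ/Q = √(0.142) = 0.377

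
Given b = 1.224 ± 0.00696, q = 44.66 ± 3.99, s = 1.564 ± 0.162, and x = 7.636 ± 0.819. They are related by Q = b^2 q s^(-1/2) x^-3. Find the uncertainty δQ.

Products/powers → add relative errors in quadrature, weighted by exponent:
  (2·δb/b)² = (2×0.00569)² = 0.000129;  (1·δq/q)² = (1×0.0893)² = 0.00798;  (−½·δs/s)² = (-0.5×0.104)² = 0.00268;  (-3·δx/x)² = (-3×0.107)² = 0.104
δQ/Q = √(0.114) = 0.338
Q = 0.1202, so δQ = 0.338 × 0.1202 = 0.0406.

0.0406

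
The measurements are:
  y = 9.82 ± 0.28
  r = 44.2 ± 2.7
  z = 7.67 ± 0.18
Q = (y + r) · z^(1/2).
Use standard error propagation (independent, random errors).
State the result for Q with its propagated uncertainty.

150 ± 7.72

Let u = y + r = 54.0. δu = √(δy² + δr²) = √(0.0784 + 7.29) = 2.71, so δu/u = 0.0502.
Q is then a monomial in u, z:
δQ/Q = √((δu/u)² + (½·δz/z)²) = √(0.00253 + 0.000138) = 0.0516
Q = 150, so δQ = 0.0516 × 150 = 7.72.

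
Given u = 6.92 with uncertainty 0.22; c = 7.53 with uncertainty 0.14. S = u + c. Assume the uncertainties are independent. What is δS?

0.261

For a sum/difference, combine absolute errors in quadrature:
  (δu)² = 0.0484;  (δc)² = 0.0196
δS = √(0.0680) = 0.261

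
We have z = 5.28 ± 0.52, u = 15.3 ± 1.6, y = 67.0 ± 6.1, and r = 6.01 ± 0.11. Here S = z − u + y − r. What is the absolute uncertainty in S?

For a sum/difference, combine absolute errors in quadrature:
  (δz)² = 0.270;  (δu)² = 2.56;  (δy)² = 37.2;  (δr)² = 0.0121
δS = √(40.1) = 6.33

6.33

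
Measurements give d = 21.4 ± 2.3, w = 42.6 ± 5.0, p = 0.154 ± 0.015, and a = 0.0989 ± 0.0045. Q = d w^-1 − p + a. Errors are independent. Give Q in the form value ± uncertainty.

Let h = d·w^-1 = 0.502. δh/h = √((1·δd/d)² + (-1·δw/w)²) = √(0.0116 + 0.0138) = 0.159, so δh = 0.0799.
Q = h − p + a: δQ = √(δh² + δp² + δa²) = √(0.00639 + 0.000225 + 2.02e-05) = 0.0815
Q = 0.447.

0.447 ± 0.0815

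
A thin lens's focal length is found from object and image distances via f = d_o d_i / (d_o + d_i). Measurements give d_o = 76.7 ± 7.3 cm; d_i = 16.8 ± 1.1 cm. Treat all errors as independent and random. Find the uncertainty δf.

∂f/∂d_o = (d_i/(d_o+d_i))² = 0.0323;  ∂f/∂d_i = (d_o/(d_o+d_i))² = 0.673
δf = √((∂f/∂d_o · δd_o)² + (∂f/∂d_i · δd_i)²) = √(0.0555 + 0.548) = 0.777 cm

0.777 cm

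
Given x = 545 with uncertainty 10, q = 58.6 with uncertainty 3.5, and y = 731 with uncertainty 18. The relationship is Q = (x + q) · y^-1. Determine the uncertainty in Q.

0.0250

Let u = x + q = 604. δu = √(δx² + δq²) = √(100 + 12.2) = 10.6, so δu/u = 0.0176.
Q is then a monomial in u, y:
δQ/Q = √((δu/u)² + (-1·δy/y)²) = √(0.000308 + 0.000606) = 0.0302
Q = 0.826, so δQ = 0.0302 × 0.826 = 0.0250.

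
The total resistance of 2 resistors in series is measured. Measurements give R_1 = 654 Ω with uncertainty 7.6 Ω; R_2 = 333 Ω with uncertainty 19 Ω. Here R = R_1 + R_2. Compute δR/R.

For a sum/difference, combine absolute errors in quadrature:
  (δR_1)² = 57.8;  (δR_2)² = 361
δR = √(419) = 20.5 Ω
R = 987 Ω, so δR/R = 20.5/987 = 0.0207.

0.0207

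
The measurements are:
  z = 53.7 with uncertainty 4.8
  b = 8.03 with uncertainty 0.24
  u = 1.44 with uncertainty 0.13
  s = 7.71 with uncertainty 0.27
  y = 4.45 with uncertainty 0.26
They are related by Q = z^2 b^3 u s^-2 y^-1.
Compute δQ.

1930

Q is a product of powers, so relative uncertainties combine in quadrature:
  (2·δz/z)² = (2×0.0894)² = 0.0320;  (3·δb/b)² = (3×0.0299)² = 0.00804;  (1·δu/u)² = (1×0.0903)² = 0.00815;  (-2·δs/s)² = (-2×0.0350)² = 0.00491;  (-1·δy/y)² = (-1×0.0584)² = 0.00341
δQ/Q = √(0.0565) = 0.238
Q = 8130, so δQ = 0.238 × 8130 = 1930.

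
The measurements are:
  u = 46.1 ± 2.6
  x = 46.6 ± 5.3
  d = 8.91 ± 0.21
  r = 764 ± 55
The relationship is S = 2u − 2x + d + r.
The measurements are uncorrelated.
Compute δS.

56.3

Sums and differences: (δS)² = Σ (cᵢ δxᵢ)².
  (2·δu)² = 27.0;  (2·δx)² = 112;  (δd)² = 0.0441;  (δr)² = 3020
δS = √(3160) = 56.3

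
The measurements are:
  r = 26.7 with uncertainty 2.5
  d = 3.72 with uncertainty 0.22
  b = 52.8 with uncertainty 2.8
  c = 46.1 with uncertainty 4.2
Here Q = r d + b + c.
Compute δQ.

Let p = r·d = 99.3. δp/p = √((1·δr/r)² + (1·δd/d)²) = √(0.00877 + 0.00350) = 0.111, so δp = 11.0.
Q = p + b + c: δQ = √(δp² + δb² + δc²) = √(121 + 7.84 + 17.6) = 12.1

12.1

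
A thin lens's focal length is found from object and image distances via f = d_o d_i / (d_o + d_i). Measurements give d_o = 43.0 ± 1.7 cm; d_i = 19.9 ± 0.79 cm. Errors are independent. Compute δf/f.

0.0299

∂f/∂d_o = (d_i/(d_o+d_i))² = 0.100;  ∂f/∂d_i = (d_o/(d_o+d_i))² = 0.467
δf = √((∂f/∂d_o · δd_o)² + (∂f/∂d_i · δd_i)²) = √(0.0290 + 0.136) = 0.407 cm
f = 13.6 cm, so δf/f = 0.407/13.6 = 0.0299.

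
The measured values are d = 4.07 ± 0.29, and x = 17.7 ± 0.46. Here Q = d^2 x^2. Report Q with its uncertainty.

5190 ± 787

Relative error in a monomial: (δQ/Q)² = Σ (nᵢ · δxᵢ/xᵢ)².
  (2·δd/d)² = (2×0.0713)² = 0.0203;  (2·δx/x)² = (2×0.0260)² = 0.00270
δQ/Q = √(0.0230) = 0.152
Q = 5190, so δQ = 0.152 × 5190 = 787.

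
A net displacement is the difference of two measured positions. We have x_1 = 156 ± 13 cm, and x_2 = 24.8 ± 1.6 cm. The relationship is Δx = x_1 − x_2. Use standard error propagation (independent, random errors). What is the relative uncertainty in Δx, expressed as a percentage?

9.98%

Each term contributes (cᵢ δxᵢ)² to (δΔx)²:
  (δx_1)² = 169;  (δx_2)² = 2.56
δΔx = √(172) = 13.1 cm
Δx = 131 cm, so δΔx/Δx = 13.1/131 = 0.0998.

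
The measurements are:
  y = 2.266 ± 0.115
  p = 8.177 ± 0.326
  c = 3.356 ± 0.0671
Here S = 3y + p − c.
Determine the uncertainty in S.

0.479

Each term contributes (cᵢ δxᵢ)² to (δS)²:
  (3·δy)² = 0.119;  (δp)² = 0.106;  (δc)² = 0.00450
δS = √(0.230) = 0.479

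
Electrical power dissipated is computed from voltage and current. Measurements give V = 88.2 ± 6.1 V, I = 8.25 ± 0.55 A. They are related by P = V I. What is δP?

Since P is a product/quotient, work with relative uncertainties:
  (1·δV/V)² = (1×0.0692)² = 0.00478;  (1·δI/I)² = (1×0.0667)² = 0.00444
δP/P = √(0.00923) = 0.0961
P = 728 W, so δP = 0.0961 × 728 = 69.9 W.

69.9 W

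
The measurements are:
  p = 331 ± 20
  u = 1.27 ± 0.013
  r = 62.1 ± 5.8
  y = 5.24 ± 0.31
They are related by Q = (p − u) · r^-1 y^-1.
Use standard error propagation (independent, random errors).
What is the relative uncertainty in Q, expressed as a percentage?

12.6%

Let w = p − u = 330. δw = √(δp² + δu²) = √(400 + 0.000169) = 20.0, so δw/w = 0.0607.
Q is then a monomial in w, r, y:
δQ/Q = √((δw/w)² + (-1·δr/r)² + (-1·δy/y)²) = √(0.00368 + 0.00872 + 0.00350) = 0.126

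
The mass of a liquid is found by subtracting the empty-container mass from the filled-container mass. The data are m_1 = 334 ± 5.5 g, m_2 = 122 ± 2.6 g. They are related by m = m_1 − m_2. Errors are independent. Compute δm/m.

For a sum/difference, combine absolute errors in quadrature:
  (δm_1)² = 30.2;  (δm_2)² = 6.76
δm = √(37.0) = 6.08 g
m = 212 g, so δm/m = 6.08/212 = 0.0287.

0.0287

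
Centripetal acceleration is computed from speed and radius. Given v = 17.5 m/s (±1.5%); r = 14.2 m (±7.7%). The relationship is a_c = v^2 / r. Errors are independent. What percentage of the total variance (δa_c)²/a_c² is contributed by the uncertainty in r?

(δa_c/a_c)² = (2·δv/v)² + (-1·δr/r)²
  v term: (2×0.0150)² = 0.000900
  r term: (-1×0.0770)² = 0.00593
Total = 0.00683. Share from r = 0.00593/0.00683 = 0.868.

86.8%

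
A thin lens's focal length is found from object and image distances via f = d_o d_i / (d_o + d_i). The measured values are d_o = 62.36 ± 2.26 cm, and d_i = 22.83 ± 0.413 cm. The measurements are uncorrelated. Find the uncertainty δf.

∂f/∂d_o = (d_i/(d_o+d_i))² = 0.0718;  ∂f/∂d_i = (d_o/(d_o+d_i))² = 0.536
δf = √((∂f/∂d_o · δd_o)² + (∂f/∂d_i · δd_i)²) = √(0.0263 + 0.0490) = 0.274 cm

0.274 cm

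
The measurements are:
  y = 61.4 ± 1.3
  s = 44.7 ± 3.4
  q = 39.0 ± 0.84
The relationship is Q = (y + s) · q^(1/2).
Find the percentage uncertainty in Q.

Let u = y + s = 106. δu = √(δy² + δs²) = √(1.69 + 11.6) = 3.64, so δu/u = 0.0343.
Q is then a monomial in u, q:
δQ/Q = √((δu/u)² + (½·δq/q)²) = √(0.00118 + 0.000116) = 0.0360

3.60%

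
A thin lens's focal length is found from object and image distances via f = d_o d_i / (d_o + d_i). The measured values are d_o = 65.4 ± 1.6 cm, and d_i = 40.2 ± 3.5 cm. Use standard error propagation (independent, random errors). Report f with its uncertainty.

∂f/∂d_o = (d_i/(d_o+d_i))² = 0.145;  ∂f/∂d_i = (d_o/(d_o+d_i))² = 0.384
δf = √((∂f/∂d_o · δd_o)² + (∂f/∂d_i · δd_i)²) = √(0.0538 + 1.80) = 1.36 cm
f = 24.9 cm.

24.9 ± 1.36 cm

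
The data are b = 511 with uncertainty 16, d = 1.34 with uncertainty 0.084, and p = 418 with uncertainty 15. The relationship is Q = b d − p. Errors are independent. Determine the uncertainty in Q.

Let w = b·d = 685. δw/w = √((1·δb/b)² + (1·δd/d)²) = √(0.000980 + 0.00393) = 0.0701, so δw = 48.0.
Q = w − p: δQ = √(δw² + δp²) = √(2300 + 225) = 50.3

50.3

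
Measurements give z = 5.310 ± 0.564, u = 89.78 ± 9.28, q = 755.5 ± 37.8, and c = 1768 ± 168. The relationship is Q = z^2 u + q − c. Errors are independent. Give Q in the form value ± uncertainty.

1519 ± 622

Let p = z^2·u = 2531. δp/p = √((2·δz/z)² + (1·δu/u)²) = √(0.0451 + 0.0107) = 0.236, so δp = 598.
Q = p + q − c: δQ = √(δp² + δq² + δc²) = √(3.58e+05 + 1430 + 28200) = 622
Q = 1519.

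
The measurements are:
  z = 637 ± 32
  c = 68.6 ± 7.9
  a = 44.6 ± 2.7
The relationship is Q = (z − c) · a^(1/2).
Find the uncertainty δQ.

248

Let u = z − c = 568. δu = √(δz² + δc²) = √(1020 + 62.4) = 33.0, so δu/u = 0.0580.
Q is then a monomial in u, a:
δQ/Q = √((δu/u)² + (½·δa/a)²) = √(0.00336 + 0.000916) = 0.0654
Q = 3800, so δQ = 0.0654 × 3800 = 248.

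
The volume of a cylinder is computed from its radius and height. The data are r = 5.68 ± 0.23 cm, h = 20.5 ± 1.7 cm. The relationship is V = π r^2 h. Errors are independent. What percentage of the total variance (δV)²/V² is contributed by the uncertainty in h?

51.2%

(δV/V)² = (2·δr/r)² + (1·δh/h)²
  r term: (2×0.0405)² = 0.00656
  h term: (1×0.0829)² = 0.00688
Total = 0.0134. Share from h = 0.00688/0.0134 = 0.512.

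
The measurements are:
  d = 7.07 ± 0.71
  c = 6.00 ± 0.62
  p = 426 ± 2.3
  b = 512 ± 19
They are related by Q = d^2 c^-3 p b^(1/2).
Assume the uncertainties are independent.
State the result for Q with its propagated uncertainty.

Q is a product of powers, so relative uncertainties combine in quadrature:
  (2·δd/d)² = (2×0.100)² = 0.0403;  (-3·δc/c)² = (-3×0.103)² = 0.0961;  (1·δp/p)² = (1×0.00540)² = 2.91e-05;  (½·δb/b)² = (0.5×0.0371)² = 0.000344
δQ/Q = √(0.137) = 0.370
Q = 2230, so δQ = 0.370 × 2230 = 825.

2230 ± 825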